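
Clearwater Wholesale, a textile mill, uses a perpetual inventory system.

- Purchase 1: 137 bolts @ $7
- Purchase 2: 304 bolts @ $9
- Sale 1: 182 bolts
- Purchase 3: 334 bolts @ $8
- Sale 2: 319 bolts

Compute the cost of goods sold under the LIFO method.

COGS = $4,190

Sale 1 (182) [LIFO — newest first]: 182 @ $9 = $1,638
Sale 2 (319) [LIFO — newest first]: 319 @ $8 = $2,552
Total COGS = $1,638 + $2,552 = $4,190
Ending inventory: 137 @ $7 + 122 @ $9 + 15 @ $8 = $2,177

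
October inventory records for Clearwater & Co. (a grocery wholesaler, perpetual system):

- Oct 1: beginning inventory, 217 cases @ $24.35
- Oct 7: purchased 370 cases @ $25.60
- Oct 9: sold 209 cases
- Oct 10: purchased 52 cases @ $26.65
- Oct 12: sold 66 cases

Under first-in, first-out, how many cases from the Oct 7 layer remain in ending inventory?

312

Oct 9, 209 sold [FIFO — oldest first]: 209 @ $24.35 = $5,089.15
Oct 12, 66 sold [FIFO — oldest first]: 8 @ $24.35 + 58 @ $25.60 = $1,679.60
Total COGS = $5,089.15 + $1,679.60 = $6,768.75
Ending inventory: 312 @ $25.60 + 52 @ $26.65 = $9,373.00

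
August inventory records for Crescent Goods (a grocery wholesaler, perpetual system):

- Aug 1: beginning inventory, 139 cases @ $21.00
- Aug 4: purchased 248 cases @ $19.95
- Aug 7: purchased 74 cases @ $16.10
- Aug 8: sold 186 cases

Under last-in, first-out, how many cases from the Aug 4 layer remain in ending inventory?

Aug 8, 186 sold [LIFO — newest first]: 74 @ $16.10 + 112 @ $19.95 = $3,425.80
Ending inventory: 139 @ $21.00 + 136 @ $19.95 = $5,632.20

136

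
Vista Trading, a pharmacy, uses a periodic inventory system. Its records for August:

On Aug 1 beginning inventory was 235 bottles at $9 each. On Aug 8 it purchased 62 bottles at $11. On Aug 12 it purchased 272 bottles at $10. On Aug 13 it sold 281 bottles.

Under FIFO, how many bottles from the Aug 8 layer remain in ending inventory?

16

Aug 13, 281 sold [FIFO — oldest first]: 235 @ $9 + 46 @ $11 = $2,621
Ending inventory: 16 @ $11 + 272 @ $10 = $2,896
Check: goods available $5,517 = COGS $2,621 + ending $2,896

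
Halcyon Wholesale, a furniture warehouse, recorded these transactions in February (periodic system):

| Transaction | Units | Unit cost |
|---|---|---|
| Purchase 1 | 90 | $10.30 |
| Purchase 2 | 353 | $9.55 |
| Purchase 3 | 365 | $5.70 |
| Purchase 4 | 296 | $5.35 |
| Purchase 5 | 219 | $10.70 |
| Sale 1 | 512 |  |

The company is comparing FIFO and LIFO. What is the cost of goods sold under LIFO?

FIFO COGS: 90 @ $10.30 + 353 @ $9.55 + 69 @ $5.70 = $4,691.45
LIFO COGS: 219 @ $10.70 + 293 @ $5.35 = $3,910.85

COGS = $3,910.85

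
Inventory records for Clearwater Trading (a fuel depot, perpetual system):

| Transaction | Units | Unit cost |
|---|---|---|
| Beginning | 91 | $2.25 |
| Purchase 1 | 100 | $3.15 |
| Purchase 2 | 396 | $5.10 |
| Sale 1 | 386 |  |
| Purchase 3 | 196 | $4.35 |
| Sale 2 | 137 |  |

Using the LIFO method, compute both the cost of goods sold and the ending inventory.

COGS = $2,564.55; ending inventory = $827.40

Sale 1 (386) [LIFO — newest first]: 386 @ $5.10 = $1,968.60
Sale 2 (137) [LIFO — newest first]: 137 @ $4.35 = $595.95
Total COGS = $1,968.60 + $595.95 = $2,564.55
Ending inventory: 91 @ $2.25 + 100 @ $3.15 + 10 @ $5.10 + 59 @ $4.35 = $827.40
Check: goods available $3,391.95 = COGS $2,564.55 + ending $827.40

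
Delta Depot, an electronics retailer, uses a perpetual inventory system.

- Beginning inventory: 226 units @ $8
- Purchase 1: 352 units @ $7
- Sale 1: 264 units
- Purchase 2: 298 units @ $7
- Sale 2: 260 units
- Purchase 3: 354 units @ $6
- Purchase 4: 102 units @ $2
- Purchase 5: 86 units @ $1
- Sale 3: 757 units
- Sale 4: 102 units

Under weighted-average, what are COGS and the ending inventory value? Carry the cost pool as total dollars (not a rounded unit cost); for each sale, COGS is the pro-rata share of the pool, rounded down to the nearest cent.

After Beginning: 226 on hand, pool $1,808.00 (≈ $8.0000 each)
After Purchase 1: 578 on hand, pool $4,272.00 (≈ $7.3910 each)
Sale 1, sell 264: 264/578 × $4,272.00 → $1,951.22
After Purchase 2: 612 on hand, pool $4,406.78 (≈ $7.2006 each)
Sale 2, sell 260: 260/612 × $4,406.78 → $1,872.16
After Purchase 3: 706 on hand, pool $4,658.62 (≈ $6.5986 each)
After Purchase 4: 808 on hand, pool $4,862.62 (≈ $6.0181 each)
After Purchase 5: 894 on hand, pool $4,948.62 (≈ $5.5354 each)
Sale 3, sell 757: 757/894 × $4,948.62 → $4,190.27
Sale 4, sell 102: 102/137 × $758.35 → $564.61
Total COGS = $1,951.22 + $1,872.16 + $4,190.27 + $564.61 = $8,578.26
Ending inventory (cost pool remaining) = $193.74
Check: goods available $8,772.00 = COGS $8,578.26 + ending $193.74

COGS = $8,578.26; ending inventory = $193.74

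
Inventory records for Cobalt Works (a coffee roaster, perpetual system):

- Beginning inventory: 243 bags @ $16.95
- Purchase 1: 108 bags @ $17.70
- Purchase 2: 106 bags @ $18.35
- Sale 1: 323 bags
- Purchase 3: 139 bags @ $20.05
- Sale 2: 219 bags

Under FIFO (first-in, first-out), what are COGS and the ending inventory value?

COGS = $9,679.80; ending inventory = $1,082.70

Sale 1 (323) [FIFO — oldest first]: 243 @ $16.95 + 80 @ $17.70 = $5,534.85
Sale 2 (219) [FIFO — oldest first]: 28 @ $17.70 + 106 @ $18.35 + 85 @ $20.05 = $4,144.95
Total COGS = $5,534.85 + $4,144.95 = $9,679.80
Ending inventory: 54 @ $20.05 = $1,082.70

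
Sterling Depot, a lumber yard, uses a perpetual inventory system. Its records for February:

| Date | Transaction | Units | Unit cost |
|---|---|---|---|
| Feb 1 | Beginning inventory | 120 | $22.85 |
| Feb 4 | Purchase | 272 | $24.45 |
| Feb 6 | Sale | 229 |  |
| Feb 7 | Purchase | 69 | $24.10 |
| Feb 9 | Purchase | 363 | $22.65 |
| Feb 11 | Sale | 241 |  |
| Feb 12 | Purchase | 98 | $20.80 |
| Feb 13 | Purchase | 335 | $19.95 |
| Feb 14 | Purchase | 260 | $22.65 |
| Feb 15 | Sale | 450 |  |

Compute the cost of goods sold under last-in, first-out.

Feb 6, 229 sold [LIFO — newest first]: 229 @ $24.45 = $5,599.05
Feb 11, 241 sold [LIFO — newest first]: 241 @ $22.65 = $5,458.65
Feb 15, 450 sold [LIFO — newest first]: 260 @ $22.65 + 190 @ $19.95 = $9,679.50
Total COGS = $5,599.05 + $5,458.65 + $9,679.50 = $20,737.20
Ending inventory: 120 @ $22.85 + 43 @ $24.45 + 69 @ $24.10 + 122 @ $22.65 + 98 @ $20.80 + 145 @ $19.95 = $13,150.70
Check: goods available $33,887.90 = COGS $20,737.20 + ending $13,150.70

COGS = $20,737.20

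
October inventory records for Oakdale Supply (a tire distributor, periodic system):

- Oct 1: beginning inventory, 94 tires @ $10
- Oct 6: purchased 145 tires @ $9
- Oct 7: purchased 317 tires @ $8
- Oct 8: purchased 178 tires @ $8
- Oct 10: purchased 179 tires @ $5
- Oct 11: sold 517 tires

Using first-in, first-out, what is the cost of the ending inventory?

Ending inventory = $2,631

Oct 11, 517 sold [FIFO — oldest first]: 94 @ $10 + 145 @ $9 + 278 @ $8 = $4,469
Ending inventory: 39 @ $8 + 178 @ $8 + 179 @ $5 = $2,631
Check: goods available $7,100 = COGS $4,469 + ending $2,631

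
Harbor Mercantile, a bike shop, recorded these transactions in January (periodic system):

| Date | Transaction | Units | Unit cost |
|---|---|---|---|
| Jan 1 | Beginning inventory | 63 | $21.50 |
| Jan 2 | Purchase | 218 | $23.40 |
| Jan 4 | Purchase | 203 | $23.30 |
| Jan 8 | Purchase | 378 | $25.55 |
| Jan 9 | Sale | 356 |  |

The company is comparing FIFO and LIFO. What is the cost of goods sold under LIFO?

COGS = $9,095.80

FIFO COGS: 63 @ $21.50 + 218 @ $23.40 + 75 @ $23.30 = $8,203.20
LIFO COGS: 356 @ $25.55 = $9,095.80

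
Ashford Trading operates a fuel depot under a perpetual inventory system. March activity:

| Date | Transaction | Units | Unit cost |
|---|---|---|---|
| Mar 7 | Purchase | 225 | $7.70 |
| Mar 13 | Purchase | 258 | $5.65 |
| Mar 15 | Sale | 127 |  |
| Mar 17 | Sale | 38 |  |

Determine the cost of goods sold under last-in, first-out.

COGS = $932.25

Mar 15, 127 sold [LIFO — newest first]: 127 @ $5.65 = $717.55
Mar 17, 38 sold [LIFO — newest first]: 38 @ $5.65 = $214.70
Total COGS = $717.55 + $214.70 = $932.25
Ending inventory: 225 @ $7.70 + 93 @ $5.65 = $2,257.95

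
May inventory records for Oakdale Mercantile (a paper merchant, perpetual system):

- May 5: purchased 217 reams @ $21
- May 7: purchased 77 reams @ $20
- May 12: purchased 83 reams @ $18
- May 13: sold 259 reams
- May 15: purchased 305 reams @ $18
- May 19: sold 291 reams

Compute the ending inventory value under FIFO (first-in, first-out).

May 13, 259 sold [FIFO — oldest first]: 217 @ $21 + 42 @ $20 = $5,397
May 19, 291 sold [FIFO — oldest first]: 35 @ $20 + 83 @ $18 + 173 @ $18 = $5,308
Total COGS = $5,397 + $5,308 = $10,705
Ending inventory: 132 @ $18 = $2,376

Ending inventory = $2,376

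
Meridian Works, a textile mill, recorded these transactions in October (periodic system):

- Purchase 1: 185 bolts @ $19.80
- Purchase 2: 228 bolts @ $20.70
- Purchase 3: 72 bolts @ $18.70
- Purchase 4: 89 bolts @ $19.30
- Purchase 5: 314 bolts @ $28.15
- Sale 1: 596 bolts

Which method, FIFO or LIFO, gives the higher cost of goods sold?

LIFO

FIFO COGS: 185 @ $19.80 + 228 @ $20.70 + 72 @ $18.70 + 89 @ $19.30 + 22 @ $28.15 = $12,066.00
LIFO COGS: 314 @ $28.15 + 89 @ $19.30 + 72 @ $18.70 + 121 @ $20.70 = $14,407.90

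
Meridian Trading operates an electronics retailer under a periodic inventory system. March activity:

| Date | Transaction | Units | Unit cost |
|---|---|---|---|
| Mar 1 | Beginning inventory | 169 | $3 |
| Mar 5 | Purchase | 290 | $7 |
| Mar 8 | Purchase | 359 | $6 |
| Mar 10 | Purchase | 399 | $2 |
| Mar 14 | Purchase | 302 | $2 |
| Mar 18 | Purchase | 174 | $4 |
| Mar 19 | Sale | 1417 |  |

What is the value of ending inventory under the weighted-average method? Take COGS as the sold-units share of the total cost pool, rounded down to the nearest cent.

Ending inventory = $1,106.78

Mar 19, sell 1417: 1417/1693 × $6,789.00 → $5,682.22
Ending inventory (cost pool remaining) = $1,106.78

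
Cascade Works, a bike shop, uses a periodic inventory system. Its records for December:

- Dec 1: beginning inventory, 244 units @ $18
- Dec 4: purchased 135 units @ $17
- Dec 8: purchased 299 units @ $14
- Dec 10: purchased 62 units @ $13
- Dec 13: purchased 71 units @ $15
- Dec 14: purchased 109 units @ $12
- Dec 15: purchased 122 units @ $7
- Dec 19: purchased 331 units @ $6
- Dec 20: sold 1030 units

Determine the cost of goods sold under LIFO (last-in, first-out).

COGS = $10,817

Dec 20, 1030 sold [LIFO — newest first]: 331 @ $6 + 122 @ $7 + 109 @ $12 + 71 @ $15 + 62 @ $13 + 299 @ $14 + 36 @ $17 = $10,817
Ending inventory: 244 @ $18 + 99 @ $17 = $6,075
Check: goods available $16,892 = COGS $10,817 + ending $6,075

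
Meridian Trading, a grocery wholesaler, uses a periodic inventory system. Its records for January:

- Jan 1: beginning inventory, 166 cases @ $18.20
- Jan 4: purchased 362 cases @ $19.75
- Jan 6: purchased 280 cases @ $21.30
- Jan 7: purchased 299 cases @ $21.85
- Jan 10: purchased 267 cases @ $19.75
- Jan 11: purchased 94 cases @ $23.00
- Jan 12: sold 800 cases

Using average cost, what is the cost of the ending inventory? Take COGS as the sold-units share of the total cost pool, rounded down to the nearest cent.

Jan 12, sell 800: 800/1468 × $30,103.10 → $16,404.95
Ending inventory (cost pool remaining) = $13,698.15
Check: goods available $30,103.10 = COGS $16,404.95 + ending $13,698.15

Ending inventory = $13,698.15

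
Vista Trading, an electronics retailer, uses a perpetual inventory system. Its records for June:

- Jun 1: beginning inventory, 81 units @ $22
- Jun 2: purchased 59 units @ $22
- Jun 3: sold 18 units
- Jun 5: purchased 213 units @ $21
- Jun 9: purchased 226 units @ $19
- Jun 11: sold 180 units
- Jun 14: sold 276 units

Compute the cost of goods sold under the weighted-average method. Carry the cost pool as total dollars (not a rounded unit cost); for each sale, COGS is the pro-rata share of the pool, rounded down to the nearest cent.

COGS = $9,703.76

After Jun 1: 81 on hand, pool $1,782.00 (≈ $22.0000 each)
After Jun 2: 140 on hand, pool $3,080.00 (≈ $22.0000 each)
Jun 3, sell 18: 18/140 × $3,080.00 → $396.00
After Jun 5: 335 on hand, pool $7,157.00 (≈ $21.3642 each)
After Jun 9: 561 on hand, pool $11,451.00 (≈ $20.4118 each)
Jun 11, sell 180: 180/561 × $11,451.00 → $3,674.11
Jun 14, sell 276: 276/381 × $7,776.89 → $5,633.65
Total COGS = $396.00 + $3,674.11 + $5,633.65 = $9,703.76
Ending inventory (cost pool remaining) = $2,143.24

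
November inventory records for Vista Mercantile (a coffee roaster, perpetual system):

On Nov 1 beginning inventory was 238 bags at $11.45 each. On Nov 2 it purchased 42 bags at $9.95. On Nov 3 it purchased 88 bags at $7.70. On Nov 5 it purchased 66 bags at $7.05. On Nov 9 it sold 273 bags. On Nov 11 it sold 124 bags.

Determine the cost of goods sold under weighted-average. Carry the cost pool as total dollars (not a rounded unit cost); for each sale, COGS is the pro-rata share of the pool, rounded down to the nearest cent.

COGS = $3,920.51

After Nov 1: 238 on hand, pool $2,725.10 (≈ $11.4500 each)
After Nov 2: 280 on hand, pool $3,143.00 (≈ $11.2250 each)
After Nov 3: 368 on hand, pool $3,820.60 (≈ $10.3821 each)
After Nov 5: 434 on hand, pool $4,285.90 (≈ $9.8753 each)
Nov 9, sell 273: 273/434 × $4,285.90 → $2,695.96
Nov 11, sell 124: 124/161 × $1,589.94 → $1,224.55
Total COGS = $2,695.96 + $1,224.55 = $3,920.51
Ending inventory (cost pool remaining) = $365.39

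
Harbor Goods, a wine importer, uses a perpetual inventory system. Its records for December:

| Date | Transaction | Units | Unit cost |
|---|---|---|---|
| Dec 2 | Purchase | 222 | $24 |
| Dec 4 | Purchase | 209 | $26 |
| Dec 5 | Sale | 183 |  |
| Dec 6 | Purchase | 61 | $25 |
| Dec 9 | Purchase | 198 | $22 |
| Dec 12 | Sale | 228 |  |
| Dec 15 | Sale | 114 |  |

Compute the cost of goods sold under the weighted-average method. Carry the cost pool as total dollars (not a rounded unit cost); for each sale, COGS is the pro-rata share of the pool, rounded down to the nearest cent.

After Dec 2: 222 on hand, pool $5,328.00 (≈ $24.0000 each)
After Dec 4: 431 on hand, pool $10,762.00 (≈ $24.9698 each)
Dec 5, sell 183: 183/431 × $10,762.00 → $4,569.48
After Dec 6: 309 on hand, pool $7,717.52 (≈ $24.9758 each)
After Dec 9: 507 on hand, pool $12,073.52 (≈ $23.8136 each)
Dec 12, sell 228: 228/507 × $12,073.52 → $5,429.51
Dec 15, sell 114: 114/279 × $6,644.01 → $2,714.75
Total COGS = $4,569.48 + $5,429.51 + $2,714.75 = $12,713.74
Ending inventory (cost pool remaining) = $3,929.26

COGS = $12,713.74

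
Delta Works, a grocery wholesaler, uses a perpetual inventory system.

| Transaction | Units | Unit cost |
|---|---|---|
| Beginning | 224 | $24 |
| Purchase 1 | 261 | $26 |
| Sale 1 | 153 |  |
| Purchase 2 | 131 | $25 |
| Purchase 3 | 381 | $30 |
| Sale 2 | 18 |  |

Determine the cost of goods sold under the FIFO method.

Sale 1 (153) [FIFO — oldest first]: 153 @ $24 = $3,672
Sale 2 (18) [FIFO — oldest first]: 18 @ $24 = $432
Total COGS = $3,672 + $432 = $4,104
Ending inventory: 53 @ $24 + 261 @ $26 + 131 @ $25 + 381 @ $30 = $22,763

COGS = $4,104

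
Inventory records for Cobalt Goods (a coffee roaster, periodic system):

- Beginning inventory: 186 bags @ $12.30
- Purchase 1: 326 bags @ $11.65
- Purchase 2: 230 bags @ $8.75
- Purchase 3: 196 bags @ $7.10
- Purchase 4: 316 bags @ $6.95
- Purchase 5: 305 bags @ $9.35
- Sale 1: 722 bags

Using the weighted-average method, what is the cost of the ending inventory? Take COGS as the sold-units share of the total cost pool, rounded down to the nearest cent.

Ending inventory = $7,805.07

Sale 1, sell 722: 722/1559 × $14,537.75 → $6,732.68
Ending inventory (cost pool remaining) = $7,805.07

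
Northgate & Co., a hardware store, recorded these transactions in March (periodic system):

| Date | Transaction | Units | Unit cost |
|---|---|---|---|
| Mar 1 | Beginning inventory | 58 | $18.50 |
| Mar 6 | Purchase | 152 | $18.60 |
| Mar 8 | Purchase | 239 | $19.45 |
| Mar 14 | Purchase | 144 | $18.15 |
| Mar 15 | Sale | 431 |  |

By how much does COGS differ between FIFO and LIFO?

FIFO COGS: 58 @ $18.50 + 152 @ $18.60 + 221 @ $19.45 = $8,198.65
LIFO COGS: 144 @ $18.15 + 239 @ $19.45 + 48 @ $18.60 = $8,154.95
Difference = |$8,198.65 − $8,154.95| = $43.70

$43.70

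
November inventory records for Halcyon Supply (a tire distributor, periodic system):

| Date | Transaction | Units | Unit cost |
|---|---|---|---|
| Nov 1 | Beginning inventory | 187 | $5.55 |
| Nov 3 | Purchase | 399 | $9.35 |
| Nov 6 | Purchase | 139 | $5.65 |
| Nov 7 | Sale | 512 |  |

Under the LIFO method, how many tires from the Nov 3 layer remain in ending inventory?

Nov 7, 512 sold [LIFO — newest first]: 139 @ $5.65 + 373 @ $9.35 = $4,272.90
Ending inventory: 187 @ $5.55 + 26 @ $9.35 = $1,280.95

26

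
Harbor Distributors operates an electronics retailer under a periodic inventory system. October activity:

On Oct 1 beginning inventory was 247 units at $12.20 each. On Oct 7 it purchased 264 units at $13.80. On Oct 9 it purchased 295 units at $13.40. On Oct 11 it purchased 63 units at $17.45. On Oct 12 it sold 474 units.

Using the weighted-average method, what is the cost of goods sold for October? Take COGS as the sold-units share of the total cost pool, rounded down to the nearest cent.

Oct 12, sell 474: 474/869 × $11,708.95 → $6,386.70
Ending inventory (cost pool remaining) = $5,322.25
Check: goods available $11,708.95 = COGS $6,386.70 + ending $5,322.25

COGS = $6,386.70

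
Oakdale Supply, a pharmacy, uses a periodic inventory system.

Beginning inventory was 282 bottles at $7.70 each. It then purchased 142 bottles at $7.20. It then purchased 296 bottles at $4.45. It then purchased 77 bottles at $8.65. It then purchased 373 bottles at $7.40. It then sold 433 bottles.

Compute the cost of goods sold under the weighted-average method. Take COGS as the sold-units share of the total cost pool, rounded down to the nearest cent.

COGS = $2,937.46

Sale 1, sell 433: 433/1170 × $7,937.25 → $2,937.46
Ending inventory (cost pool remaining) = $4,999.79
Check: goods available $7,937.25 = COGS $2,937.46 + ending $4,999.79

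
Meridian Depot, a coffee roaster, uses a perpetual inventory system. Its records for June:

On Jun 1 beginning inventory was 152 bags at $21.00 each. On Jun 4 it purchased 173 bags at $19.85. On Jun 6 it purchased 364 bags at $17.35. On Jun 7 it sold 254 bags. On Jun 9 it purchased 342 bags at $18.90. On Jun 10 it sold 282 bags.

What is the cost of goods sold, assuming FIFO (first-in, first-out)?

COGS = $10,286.90

Jun 7, 254 sold [FIFO — oldest first]: 152 @ $21.00 + 102 @ $19.85 = $5,216.70
Jun 10, 282 sold [FIFO — oldest first]: 71 @ $19.85 + 211 @ $17.35 = $5,070.20
Total COGS = $5,216.70 + $5,070.20 = $10,286.90
Ending inventory: 153 @ $17.35 + 342 @ $18.90 = $9,118.35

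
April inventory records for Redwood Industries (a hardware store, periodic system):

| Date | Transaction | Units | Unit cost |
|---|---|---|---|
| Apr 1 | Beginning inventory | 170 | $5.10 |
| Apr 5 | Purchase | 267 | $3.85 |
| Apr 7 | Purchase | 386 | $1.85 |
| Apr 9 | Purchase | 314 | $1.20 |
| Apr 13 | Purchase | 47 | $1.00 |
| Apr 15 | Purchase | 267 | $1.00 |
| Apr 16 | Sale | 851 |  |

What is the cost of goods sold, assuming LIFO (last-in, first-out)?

Apr 16, 851 sold [LIFO — newest first]: 267 @ $1.00 + 47 @ $1.00 + 314 @ $1.20 + 223 @ $1.85 = $1,103.35
Ending inventory: 170 @ $5.10 + 267 @ $3.85 + 163 @ $1.85 = $2,196.50

COGS = $1,103.35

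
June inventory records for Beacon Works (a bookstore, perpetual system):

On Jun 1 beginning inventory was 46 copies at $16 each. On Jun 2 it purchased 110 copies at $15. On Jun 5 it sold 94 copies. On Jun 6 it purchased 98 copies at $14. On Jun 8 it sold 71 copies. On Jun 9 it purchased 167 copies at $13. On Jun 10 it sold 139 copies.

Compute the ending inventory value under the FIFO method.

Ending inventory = $1,521

Jun 5, 94 sold [FIFO — oldest first]: 46 @ $16 + 48 @ $15 = $1,456
Jun 8, 71 sold [FIFO — oldest first]: 62 @ $15 + 9 @ $14 = $1,056
Jun 10, 139 sold [FIFO — oldest first]: 89 @ $14 + 50 @ $13 = $1,896
Total COGS = $1,456 + $1,056 + $1,896 = $4,408
Ending inventory: 117 @ $13 = $1,521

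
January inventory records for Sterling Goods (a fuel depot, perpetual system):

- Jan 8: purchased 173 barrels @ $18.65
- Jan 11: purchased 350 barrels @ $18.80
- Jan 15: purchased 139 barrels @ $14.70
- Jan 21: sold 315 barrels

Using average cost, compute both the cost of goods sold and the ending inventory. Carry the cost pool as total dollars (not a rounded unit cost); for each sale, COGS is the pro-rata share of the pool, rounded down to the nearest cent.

COGS = $5,638.47; ending inventory = $6,211.28

After Jan 8: 173 on hand, pool $3,226.45 (≈ $18.6500 each)
After Jan 11: 523 on hand, pool $9,806.45 (≈ $18.7504 each)
After Jan 15: 662 on hand, pool $11,849.75 (≈ $17.8999 each)
Jan 21, sell 315: 315/662 × $11,849.75 → $5,638.47
Ending inventory (cost pool remaining) = $6,211.28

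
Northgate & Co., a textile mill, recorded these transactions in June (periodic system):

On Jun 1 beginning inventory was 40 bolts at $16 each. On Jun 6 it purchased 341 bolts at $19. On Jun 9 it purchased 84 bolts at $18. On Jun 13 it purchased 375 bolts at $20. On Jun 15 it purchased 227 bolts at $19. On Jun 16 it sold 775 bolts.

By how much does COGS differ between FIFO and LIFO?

FIFO COGS: 40 @ $16 + 341 @ $19 + 84 @ $18 + 310 @ $20 = $14,831
LIFO COGS: 227 @ $19 + 375 @ $20 + 84 @ $18 + 89 @ $19 = $15,016
Difference = |$14,831 − $15,016| = $185

$185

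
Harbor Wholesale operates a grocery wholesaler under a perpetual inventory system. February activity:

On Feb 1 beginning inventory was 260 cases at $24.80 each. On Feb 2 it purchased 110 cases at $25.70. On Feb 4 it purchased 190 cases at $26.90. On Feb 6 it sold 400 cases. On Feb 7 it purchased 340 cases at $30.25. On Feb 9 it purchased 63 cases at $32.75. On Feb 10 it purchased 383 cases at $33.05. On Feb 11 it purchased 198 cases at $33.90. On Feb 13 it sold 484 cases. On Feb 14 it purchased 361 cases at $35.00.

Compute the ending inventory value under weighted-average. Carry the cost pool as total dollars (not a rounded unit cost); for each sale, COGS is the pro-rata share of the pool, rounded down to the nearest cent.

After Feb 1: 260 on hand, pool $6,448.00 (≈ $24.8000 each)
After Feb 2: 370 on hand, pool $9,275.00 (≈ $25.0676 each)
After Feb 4: 560 on hand, pool $14,386.00 (≈ $25.6893 each)
Feb 6, sell 400: 400/560 × $14,386.00 → $10,275.71
After Feb 7: 500 on hand, pool $14,395.29 (≈ $28.7906 each)
After Feb 9: 563 on hand, pool $16,458.54 (≈ $29.2336 each)
After Feb 10: 946 on hand, pool $29,116.69 (≈ $30.7787 each)
After Feb 11: 1144 on hand, pool $35,828.89 (≈ $31.3190 each)
Feb 13, sell 484: 484/1144 × $35,828.89 → $15,158.37
After Feb 14: 1021 on hand, pool $33,305.52 (≈ $32.6205 each)
Total COGS = $10,275.71 + $15,158.37 = $25,434.08
Ending inventory (cost pool remaining) = $33,305.52

Ending inventory = $33,305.52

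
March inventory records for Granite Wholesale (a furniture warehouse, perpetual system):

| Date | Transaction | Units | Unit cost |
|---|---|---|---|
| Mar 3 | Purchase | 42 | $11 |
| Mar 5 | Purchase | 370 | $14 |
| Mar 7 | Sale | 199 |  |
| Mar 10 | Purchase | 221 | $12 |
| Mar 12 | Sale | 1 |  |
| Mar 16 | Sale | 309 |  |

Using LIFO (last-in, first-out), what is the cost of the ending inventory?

Mar 7, 199 sold [LIFO — newest first]: 199 @ $14 = $2,786
Mar 12, 1 sold [LIFO — newest first]: 1 @ $12 = $12
Mar 16, 309 sold [LIFO — newest first]: 220 @ $12 + 89 @ $14 = $3,886
Total COGS = $2,786 + $12 + $3,886 = $6,684
Ending inventory: 42 @ $11 + 82 @ $14 = $1,610

Ending inventory = $1,610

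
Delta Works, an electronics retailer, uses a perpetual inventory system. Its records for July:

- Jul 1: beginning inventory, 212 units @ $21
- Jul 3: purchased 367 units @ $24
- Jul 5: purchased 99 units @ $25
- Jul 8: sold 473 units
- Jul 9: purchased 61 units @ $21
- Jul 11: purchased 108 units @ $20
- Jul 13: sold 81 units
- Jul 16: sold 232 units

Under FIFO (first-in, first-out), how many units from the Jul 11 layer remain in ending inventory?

Jul 8, 473 sold [FIFO — oldest first]: 212 @ $21 + 261 @ $24 = $10,716
Jul 13, 81 sold [FIFO — oldest first]: 81 @ $24 = $1,944
Jul 16, 232 sold [FIFO — oldest first]: 25 @ $24 + 99 @ $25 + 61 @ $21 + 47 @ $20 = $5,296
Total COGS = $10,716 + $1,944 + $5,296 = $17,956
Ending inventory: 61 @ $20 = $1,220

61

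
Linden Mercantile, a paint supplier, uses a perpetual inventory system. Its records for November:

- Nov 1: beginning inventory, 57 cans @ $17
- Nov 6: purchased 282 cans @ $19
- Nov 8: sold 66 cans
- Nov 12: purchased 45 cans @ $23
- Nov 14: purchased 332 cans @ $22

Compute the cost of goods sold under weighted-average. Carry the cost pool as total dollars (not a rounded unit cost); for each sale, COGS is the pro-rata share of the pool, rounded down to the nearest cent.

After Nov 1: 57 on hand, pool $969.00 (≈ $17.0000 each)
After Nov 6: 339 on hand, pool $6,327.00 (≈ $18.6637 each)
Nov 8, sell 66: 66/339 × $6,327.00 → $1,231.80
After Nov 12: 318 on hand, pool $6,130.20 (≈ $19.2774 each)
After Nov 14: 650 on hand, pool $13,434.20 (≈ $20.6680 each)
Ending inventory (cost pool remaining) = $13,434.20

COGS = $1,231.80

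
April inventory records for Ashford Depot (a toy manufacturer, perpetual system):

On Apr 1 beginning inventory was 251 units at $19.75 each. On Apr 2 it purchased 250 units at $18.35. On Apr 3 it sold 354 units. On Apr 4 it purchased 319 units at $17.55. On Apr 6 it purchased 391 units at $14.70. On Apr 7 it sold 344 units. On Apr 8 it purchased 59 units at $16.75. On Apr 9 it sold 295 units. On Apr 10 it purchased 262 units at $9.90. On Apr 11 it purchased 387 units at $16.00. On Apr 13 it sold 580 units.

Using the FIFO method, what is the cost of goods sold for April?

COGS = $25,128.95

Apr 3, 354 sold [FIFO — oldest first]: 251 @ $19.75 + 103 @ $18.35 = $6,847.30
Apr 7, 344 sold [FIFO — oldest first]: 147 @ $18.35 + 197 @ $17.55 = $6,154.80
Apr 9, 295 sold [FIFO — oldest first]: 122 @ $17.55 + 173 @ $14.70 = $4,684.20
Apr 13, 580 sold [FIFO — oldest first]: 218 @ $14.70 + 59 @ $16.75 + 262 @ $9.90 + 41 @ $16.00 = $7,442.65
Total COGS = $6,847.30 + $6,154.80 + $4,684.20 + $7,442.65 = $25,128.95
Ending inventory: 346 @ $16.00 = $5,536.00
Check: goods available $30,664.95 = COGS $25,128.95 + ending $5,536.00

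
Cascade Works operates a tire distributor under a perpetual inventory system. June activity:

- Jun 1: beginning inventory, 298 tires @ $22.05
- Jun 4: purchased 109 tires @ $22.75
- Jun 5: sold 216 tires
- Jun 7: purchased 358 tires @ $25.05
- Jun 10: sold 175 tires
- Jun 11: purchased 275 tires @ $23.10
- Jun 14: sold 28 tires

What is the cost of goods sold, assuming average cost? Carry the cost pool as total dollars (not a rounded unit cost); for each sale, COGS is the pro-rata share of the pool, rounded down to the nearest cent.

COGS = $9,678.27

After Jun 1: 298 on hand, pool $6,570.90 (≈ $22.0500 each)
After Jun 4: 407 on hand, pool $9,050.65 (≈ $22.2375 each)
Jun 5, sell 216: 216/407 × $9,050.65 → $4,803.29
After Jun 7: 549 on hand, pool $13,215.26 (≈ $24.0715 each)
Jun 10, sell 175: 175/549 × $13,215.26 → $4,212.51
After Jun 11: 649 on hand, pool $15,355.25 (≈ $23.6599 each)
Jun 14, sell 28: 28/649 × $15,355.25 → $662.47
Total COGS = $4,803.29 + $4,212.51 + $662.47 = $9,678.27
Ending inventory (cost pool remaining) = $14,692.78
Check: goods available $24,371.05 = COGS $9,678.27 + ending $14,692.78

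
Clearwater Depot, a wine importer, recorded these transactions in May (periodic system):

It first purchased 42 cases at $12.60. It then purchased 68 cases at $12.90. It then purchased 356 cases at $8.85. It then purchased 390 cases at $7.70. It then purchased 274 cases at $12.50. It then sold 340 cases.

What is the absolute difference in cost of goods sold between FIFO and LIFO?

FIFO COGS: 42 @ $12.60 + 68 @ $12.90 + 230 @ $8.85 = $3,441.90
LIFO COGS: 274 @ $12.50 + 66 @ $7.70 = $3,933.20
Difference = |$3,441.90 − $3,933.20| = $491.30

$491.30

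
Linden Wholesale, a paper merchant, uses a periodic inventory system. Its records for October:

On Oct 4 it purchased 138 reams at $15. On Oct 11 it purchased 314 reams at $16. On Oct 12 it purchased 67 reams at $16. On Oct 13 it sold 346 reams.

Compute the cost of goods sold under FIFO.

Oct 13, 346 sold [FIFO — oldest first]: 138 @ $15 + 208 @ $16 = $5,398
Ending inventory: 106 @ $16 + 67 @ $16 = $2,768
Check: goods available $8,166 = COGS $5,398 + ending $2,768

COGS = $5,398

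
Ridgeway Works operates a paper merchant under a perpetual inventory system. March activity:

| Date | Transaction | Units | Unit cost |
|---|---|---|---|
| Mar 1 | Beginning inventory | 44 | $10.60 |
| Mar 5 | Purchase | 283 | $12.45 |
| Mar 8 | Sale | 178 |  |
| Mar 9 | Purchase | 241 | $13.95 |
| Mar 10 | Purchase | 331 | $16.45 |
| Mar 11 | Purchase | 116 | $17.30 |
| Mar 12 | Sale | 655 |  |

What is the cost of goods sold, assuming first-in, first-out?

COGS = $11,710.95

Mar 8, 178 sold [FIFO — oldest first]: 44 @ $10.60 + 134 @ $12.45 = $2,134.70
Mar 12, 655 sold [FIFO — oldest first]: 149 @ $12.45 + 241 @ $13.95 + 265 @ $16.45 = $9,576.25
Total COGS = $2,134.70 + $9,576.25 = $11,710.95
Ending inventory: 66 @ $16.45 + 116 @ $17.30 = $3,092.50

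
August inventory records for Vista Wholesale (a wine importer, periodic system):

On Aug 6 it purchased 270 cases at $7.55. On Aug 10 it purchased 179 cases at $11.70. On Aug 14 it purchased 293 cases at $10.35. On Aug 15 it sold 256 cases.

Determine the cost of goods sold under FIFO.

COGS = $1,932.80

Aug 15, 256 sold [FIFO — oldest first]: 256 @ $7.55 = $1,932.80
Ending inventory: 14 @ $7.55 + 179 @ $11.70 + 293 @ $10.35 = $5,232.55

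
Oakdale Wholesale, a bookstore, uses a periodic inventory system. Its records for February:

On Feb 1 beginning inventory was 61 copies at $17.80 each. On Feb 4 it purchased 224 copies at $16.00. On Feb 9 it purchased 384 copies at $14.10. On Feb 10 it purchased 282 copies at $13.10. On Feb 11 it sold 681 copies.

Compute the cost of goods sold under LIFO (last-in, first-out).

Feb 11, 681 sold [LIFO — newest first]: 282 @ $13.10 + 384 @ $14.10 + 15 @ $16.00 = $9,348.60
Ending inventory: 61 @ $17.80 + 209 @ $16.00 = $4,429.80
Check: goods available $13,778.40 = COGS $9,348.60 + ending $4,429.80

COGS = $9,348.60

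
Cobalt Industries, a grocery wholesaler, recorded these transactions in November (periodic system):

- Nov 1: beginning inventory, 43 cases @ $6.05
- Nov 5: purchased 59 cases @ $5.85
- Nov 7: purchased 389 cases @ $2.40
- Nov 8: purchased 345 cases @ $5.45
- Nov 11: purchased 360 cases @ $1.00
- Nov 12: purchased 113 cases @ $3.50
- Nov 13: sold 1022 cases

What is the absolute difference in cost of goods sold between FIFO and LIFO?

FIFO COGS: 43 @ $6.05 + 59 @ $5.85 + 389 @ $2.40 + 345 @ $5.45 + 186 @ $1.00 = $3,605.15
LIFO COGS: 113 @ $3.50 + 360 @ $1.00 + 345 @ $5.45 + 204 @ $2.40 = $3,125.35
Difference = |$3,605.15 − $3,125.35| = $479.80

$479.80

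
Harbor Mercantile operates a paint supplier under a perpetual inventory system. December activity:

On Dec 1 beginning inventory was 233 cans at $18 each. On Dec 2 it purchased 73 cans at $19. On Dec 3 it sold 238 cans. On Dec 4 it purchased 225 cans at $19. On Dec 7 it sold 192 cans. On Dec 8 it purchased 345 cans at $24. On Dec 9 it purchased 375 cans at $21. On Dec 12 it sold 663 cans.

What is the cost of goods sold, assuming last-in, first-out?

Dec 3, 238 sold [LIFO — newest first]: 73 @ $19 + 165 @ $18 = $4,357
Dec 7, 192 sold [LIFO — newest first]: 192 @ $19 = $3,648
Dec 12, 663 sold [LIFO — newest first]: 375 @ $21 + 288 @ $24 = $14,787
Total COGS = $4,357 + $3,648 + $14,787 = $22,792
Ending inventory: 68 @ $18 + 33 @ $19 + 57 @ $24 = $3,219
Check: goods available $26,011 = COGS $22,792 + ending $3,219

COGS = $22,792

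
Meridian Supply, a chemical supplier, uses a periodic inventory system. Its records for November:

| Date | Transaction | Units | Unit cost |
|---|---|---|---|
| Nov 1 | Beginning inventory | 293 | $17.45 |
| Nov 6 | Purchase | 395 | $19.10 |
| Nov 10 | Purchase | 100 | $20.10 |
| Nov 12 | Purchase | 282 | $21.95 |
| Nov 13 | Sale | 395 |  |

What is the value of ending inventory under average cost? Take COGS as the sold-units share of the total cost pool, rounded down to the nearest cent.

Nov 13, sell 395: 395/1070 × $20,857.25 → $7,699.63
Ending inventory (cost pool remaining) = $13,157.62

Ending inventory = $13,157.62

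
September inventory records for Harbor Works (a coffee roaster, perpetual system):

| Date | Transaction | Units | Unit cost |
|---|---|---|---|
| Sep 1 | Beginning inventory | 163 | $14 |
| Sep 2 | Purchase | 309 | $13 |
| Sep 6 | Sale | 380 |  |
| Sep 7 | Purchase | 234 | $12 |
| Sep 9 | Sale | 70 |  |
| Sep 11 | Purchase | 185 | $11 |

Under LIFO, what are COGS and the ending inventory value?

COGS = $5,851; ending inventory = $5,291

Sep 6, 380 sold [LIFO — newest first]: 309 @ $13 + 71 @ $14 = $5,011
Sep 9, 70 sold [LIFO — newest first]: 70 @ $12 = $840
Total COGS = $5,011 + $840 = $5,851
Ending inventory: 92 @ $14 + 164 @ $12 + 185 @ $11 = $5,291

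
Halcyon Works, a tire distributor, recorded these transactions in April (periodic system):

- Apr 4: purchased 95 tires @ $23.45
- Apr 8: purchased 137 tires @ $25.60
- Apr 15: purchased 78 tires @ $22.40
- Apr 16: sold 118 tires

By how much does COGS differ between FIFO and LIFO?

$45.35

FIFO COGS: 95 @ $23.45 + 23 @ $25.60 = $2,816.55
LIFO COGS: 78 @ $22.40 + 40 @ $25.60 = $2,771.20
Difference = |$2,816.55 − $2,771.20| = $45.35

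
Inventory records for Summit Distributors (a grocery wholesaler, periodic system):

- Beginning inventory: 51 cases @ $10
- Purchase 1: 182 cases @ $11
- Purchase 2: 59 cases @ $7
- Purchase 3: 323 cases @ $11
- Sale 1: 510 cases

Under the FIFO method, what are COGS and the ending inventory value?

Sale 1 (510) [FIFO — oldest first]: 51 @ $10 + 182 @ $11 + 59 @ $7 + 218 @ $11 = $5,323
Ending inventory: 105 @ $11 = $1,155

COGS = $5,323; ending inventory = $1,155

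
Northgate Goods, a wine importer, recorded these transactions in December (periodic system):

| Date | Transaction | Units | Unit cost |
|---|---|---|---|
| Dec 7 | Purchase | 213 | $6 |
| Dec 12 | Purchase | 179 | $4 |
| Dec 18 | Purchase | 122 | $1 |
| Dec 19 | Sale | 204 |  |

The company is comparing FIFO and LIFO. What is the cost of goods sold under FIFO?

COGS = $1,224

FIFO COGS: 204 @ $6 = $1,224
LIFO COGS: 122 @ $1 + 82 @ $4 = $450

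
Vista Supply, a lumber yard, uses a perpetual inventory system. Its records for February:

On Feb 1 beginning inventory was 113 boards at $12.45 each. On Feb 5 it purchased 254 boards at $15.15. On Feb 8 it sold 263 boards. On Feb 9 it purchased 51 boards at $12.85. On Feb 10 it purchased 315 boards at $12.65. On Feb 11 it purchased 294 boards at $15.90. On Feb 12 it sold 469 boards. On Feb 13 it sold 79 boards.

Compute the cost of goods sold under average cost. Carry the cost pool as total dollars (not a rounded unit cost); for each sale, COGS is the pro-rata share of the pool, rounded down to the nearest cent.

After Feb 1: 113 on hand, pool $1,406.85 (≈ $12.4500 each)
After Feb 5: 367 on hand, pool $5,254.95 (≈ $14.3187 each)
Feb 8, sell 263: 263/367 × $5,254.95 → $3,765.80
After Feb 9: 155 on hand, pool $2,144.50 (≈ $13.8355 each)
After Feb 10: 470 on hand, pool $6,129.25 (≈ $13.0410 each)
After Feb 11: 764 on hand, pool $10,803.85 (≈ $14.1412 each)
Feb 12, sell 469: 469/764 × $10,803.85 → $6,632.20
Feb 13, sell 79: 79/295 × $4,171.65 → $1,117.15
Total COGS = $3,765.80 + $6,632.20 + $1,117.15 = $11,515.15
Ending inventory (cost pool remaining) = $3,054.50

COGS = $11,515.15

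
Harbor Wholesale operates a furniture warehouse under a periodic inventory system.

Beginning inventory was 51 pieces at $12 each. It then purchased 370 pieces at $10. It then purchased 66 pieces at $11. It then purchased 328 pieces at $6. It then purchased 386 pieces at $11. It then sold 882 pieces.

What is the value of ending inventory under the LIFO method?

Sale 1 (882) [LIFO — newest first]: 386 @ $11 + 328 @ $6 + 66 @ $11 + 102 @ $10 = $7,960
Ending inventory: 51 @ $12 + 268 @ $10 = $3,292
Check: goods available $11,252 = COGS $7,960 + ending $3,292

Ending inventory = $3,292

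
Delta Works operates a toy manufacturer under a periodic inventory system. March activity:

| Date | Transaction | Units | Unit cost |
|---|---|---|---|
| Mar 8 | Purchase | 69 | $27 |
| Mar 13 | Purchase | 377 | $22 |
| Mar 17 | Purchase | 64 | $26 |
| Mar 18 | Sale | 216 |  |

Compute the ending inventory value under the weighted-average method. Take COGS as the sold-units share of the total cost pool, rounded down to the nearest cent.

Mar 18, sell 216: 216/510 × $11,821.00 → $5,006.54
Ending inventory (cost pool remaining) = $6,814.46

Ending inventory = $6,814.46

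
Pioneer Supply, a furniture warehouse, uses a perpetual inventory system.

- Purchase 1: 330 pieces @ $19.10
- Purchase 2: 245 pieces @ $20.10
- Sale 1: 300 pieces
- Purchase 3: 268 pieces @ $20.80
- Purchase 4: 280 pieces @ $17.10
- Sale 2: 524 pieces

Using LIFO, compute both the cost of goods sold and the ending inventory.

Sale 1 (300) [LIFO — newest first]: 245 @ $20.10 + 55 @ $19.10 = $5,975.00
Sale 2 (524) [LIFO — newest first]: 280 @ $17.10 + 244 @ $20.80 = $9,863.20
Total COGS = $5,975.00 + $9,863.20 = $15,838.20
Ending inventory: 275 @ $19.10 + 24 @ $20.80 = $5,751.70

COGS = $15,838.20; ending inventory = $5,751.70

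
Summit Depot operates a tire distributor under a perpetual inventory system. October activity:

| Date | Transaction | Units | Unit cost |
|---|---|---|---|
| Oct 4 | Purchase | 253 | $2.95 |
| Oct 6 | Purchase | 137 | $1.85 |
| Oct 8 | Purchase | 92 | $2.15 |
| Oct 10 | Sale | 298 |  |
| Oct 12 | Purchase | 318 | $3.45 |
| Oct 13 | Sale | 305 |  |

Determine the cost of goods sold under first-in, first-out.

COGS = $1,615.05

Oct 10, 298 sold [FIFO — oldest first]: 253 @ $2.95 + 45 @ $1.85 = $829.60
Oct 13, 305 sold [FIFO — oldest first]: 92 @ $1.85 + 92 @ $2.15 + 121 @ $3.45 = $785.45
Total COGS = $829.60 + $785.45 = $1,615.05
Ending inventory: 197 @ $3.45 = $679.65
Check: goods available $2,294.70 = COGS $1,615.05 + ending $679.65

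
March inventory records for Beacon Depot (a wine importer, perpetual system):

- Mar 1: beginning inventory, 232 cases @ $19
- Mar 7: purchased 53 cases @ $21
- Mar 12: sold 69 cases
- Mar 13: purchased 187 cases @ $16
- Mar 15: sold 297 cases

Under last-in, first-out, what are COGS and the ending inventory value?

COGS = $6,499; ending inventory = $2,014

Mar 12, 69 sold [LIFO — newest first]: 53 @ $21 + 16 @ $19 = $1,417
Mar 15, 297 sold [LIFO — newest first]: 187 @ $16 + 110 @ $19 = $5,082
Total COGS = $1,417 + $5,082 = $6,499
Ending inventory: 106 @ $19 = $2,014
Check: goods available $8,513 = COGS $6,499 + ending $2,014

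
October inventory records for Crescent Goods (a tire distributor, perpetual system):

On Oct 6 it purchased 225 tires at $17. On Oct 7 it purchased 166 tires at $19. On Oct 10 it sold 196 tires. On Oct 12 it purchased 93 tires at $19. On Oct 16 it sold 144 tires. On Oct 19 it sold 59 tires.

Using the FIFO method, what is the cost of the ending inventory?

Oct 10, 196 sold [FIFO — oldest first]: 196 @ $17 = $3,332
Oct 16, 144 sold [FIFO — oldest first]: 29 @ $17 + 115 @ $19 = $2,678
Oct 19, 59 sold [FIFO — oldest first]: 51 @ $19 + 8 @ $19 = $1,121
Total COGS = $3,332 + $2,678 + $1,121 = $7,131
Ending inventory: 85 @ $19 = $1,615

Ending inventory = $1,615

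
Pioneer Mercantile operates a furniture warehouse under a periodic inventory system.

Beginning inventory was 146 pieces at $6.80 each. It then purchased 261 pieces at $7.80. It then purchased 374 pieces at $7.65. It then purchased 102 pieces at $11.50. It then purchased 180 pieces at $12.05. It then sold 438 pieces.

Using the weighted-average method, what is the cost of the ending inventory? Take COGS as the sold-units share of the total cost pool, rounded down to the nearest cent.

Sale 1, sell 438: 438/1063 × $9,231.70 → $3,803.84
Ending inventory (cost pool remaining) = $5,427.86

Ending inventory = $5,427.86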